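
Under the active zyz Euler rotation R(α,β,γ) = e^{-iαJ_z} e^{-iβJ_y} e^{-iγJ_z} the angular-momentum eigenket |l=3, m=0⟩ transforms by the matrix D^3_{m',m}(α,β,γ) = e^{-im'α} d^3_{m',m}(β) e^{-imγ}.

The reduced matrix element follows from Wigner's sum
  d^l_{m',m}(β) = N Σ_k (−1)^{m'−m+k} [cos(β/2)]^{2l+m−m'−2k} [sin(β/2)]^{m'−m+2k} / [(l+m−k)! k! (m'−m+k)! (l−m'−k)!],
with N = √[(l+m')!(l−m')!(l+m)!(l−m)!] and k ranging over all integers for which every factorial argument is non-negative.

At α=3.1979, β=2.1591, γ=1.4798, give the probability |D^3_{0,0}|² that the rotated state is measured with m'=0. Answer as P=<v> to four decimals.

D^3_{0,0}(3.1979,2.1591,1.4798) = e^{-i·0·3.1979}·d^3_{0,0}(2.1591)·e^{-i·0·1.4798}. Compute d first:
With c≡cos(β/2)=0.471725 and s≡sin(β/2)=0.881746, N=[6·6·6·6]^{1/2}=36.000000
k: max(0,(0)−(0))=0 … min(3+(0),3−(0))=3
  k=0: (−1)^0·36.0000/(36)·0.4717^6·0.8817^0 = +0.011019
  k=1: (−1)^1·36.0000/(4)·0.4717^4·0.8817^2 = -0.346486
  k=2: (−1)^2·36.0000/(4)·0.4717^2·0.8817^4 = +1.210581
  k=3: (−1)^3·36.0000/(36)·0.4717^0·0.8817^6 = -0.469959
d^3_{0,0}(2.1591) = +0.011019 -0.346486 +1.210581 -0.469959 = +0.405155
|D^3_{0,0}|² = |d^3_{0,0}(β)|² = (+0.405155)² = 0.164151 (the z-rotation phases have unit modulus)

P=0.1642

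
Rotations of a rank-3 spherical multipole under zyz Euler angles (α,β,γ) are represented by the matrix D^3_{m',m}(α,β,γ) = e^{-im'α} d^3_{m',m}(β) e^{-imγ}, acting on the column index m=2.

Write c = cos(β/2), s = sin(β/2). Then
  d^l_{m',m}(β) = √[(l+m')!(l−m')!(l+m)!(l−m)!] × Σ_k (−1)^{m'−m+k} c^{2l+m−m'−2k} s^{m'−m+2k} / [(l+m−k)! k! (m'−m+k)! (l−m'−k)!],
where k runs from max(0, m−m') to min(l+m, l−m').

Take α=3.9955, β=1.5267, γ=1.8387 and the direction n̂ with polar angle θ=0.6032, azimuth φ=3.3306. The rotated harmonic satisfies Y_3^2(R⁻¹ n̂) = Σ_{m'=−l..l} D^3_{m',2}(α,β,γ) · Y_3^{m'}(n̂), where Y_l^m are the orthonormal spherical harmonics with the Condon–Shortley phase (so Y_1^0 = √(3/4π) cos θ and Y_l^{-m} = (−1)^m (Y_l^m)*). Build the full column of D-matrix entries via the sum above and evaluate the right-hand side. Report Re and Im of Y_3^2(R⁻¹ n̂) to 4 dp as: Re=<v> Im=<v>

Re=-0.3629 Im=-0.1068

Need the full column D^3_{m',2} for m'=−3..3 at α=3.9955, β=1.5267, γ=1.8387.
cos(β/2)=0.722524, sin(β/2)=0.691346
d^3_{-3,2}: single k=5 term ⇒ +0.279515;  D = -0.122866+0.251063i
d^3_{-2,2}: k∈[4..5] ⇒ +0.596288 -0.109187 = +0.487101;  D = -0.189142-0.448879i
d^3_{-1,2}: k∈[3..4] ⇒ +0.788266 -0.360852 = +0.427414;  D = +0.405972+0.133679i
d^3_{0,2}: k∈[2..3] ⇒ +0.713445 -0.653201 = +0.060245;  D = -0.051802+0.030757i
d^3_{1,2}: k∈[1..2] ⇒ +0.430484 -0.788266 = -0.357782;  D = -0.064434+0.351932i
d^3_{2,2}: k∈[0..1] ⇒ +0.142270 -0.651283 = -0.509013;  D = -0.317216-0.398081i
d^3_{3,2}: single k=0 term ⇒ -0.333451;  D = +0.333128+0.014688i
Y_3^{m'}(θ=0.6032,φ=3.3306) and Σ D·Y over m':
  (-0.1229+0.2511i)·(-0.0642+0.0409i)  (-0.1891-0.4489i)·(+0.2517-0.1000i)  (+0.4060+0.1337i)·(-0.4305+0.0824i)  (-0.0518+0.0308i)·(+0.1202+0.0000i)  (-0.0644+0.3519i)·(+0.4305+0.0824i)  (-0.3172-0.3981i)·(+0.2517+0.1000i)  (+0.3331+0.0147i)·(+0.0642+0.0409i)
Y_3^2(R⁻¹ n̂) = -0.362861-0.106794i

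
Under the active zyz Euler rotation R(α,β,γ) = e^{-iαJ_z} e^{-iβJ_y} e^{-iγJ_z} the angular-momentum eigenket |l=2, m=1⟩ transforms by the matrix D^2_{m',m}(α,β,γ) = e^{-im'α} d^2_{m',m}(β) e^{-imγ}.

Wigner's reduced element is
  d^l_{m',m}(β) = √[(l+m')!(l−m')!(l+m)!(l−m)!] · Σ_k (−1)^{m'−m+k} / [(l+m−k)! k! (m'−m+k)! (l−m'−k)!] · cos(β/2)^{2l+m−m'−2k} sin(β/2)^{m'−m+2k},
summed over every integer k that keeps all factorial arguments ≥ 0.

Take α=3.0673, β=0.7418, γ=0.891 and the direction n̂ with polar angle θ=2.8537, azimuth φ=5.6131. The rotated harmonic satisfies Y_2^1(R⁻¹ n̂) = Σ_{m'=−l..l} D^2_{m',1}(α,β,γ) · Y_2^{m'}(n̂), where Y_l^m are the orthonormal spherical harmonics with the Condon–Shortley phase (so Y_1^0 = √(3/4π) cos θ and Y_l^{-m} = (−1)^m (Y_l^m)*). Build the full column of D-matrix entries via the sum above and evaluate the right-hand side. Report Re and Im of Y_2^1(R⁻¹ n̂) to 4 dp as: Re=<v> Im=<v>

Re=0.2824 Im=-0.1798

Need the full column D^2_{m',1} for m'=−2..2 at α=3.0673, β=0.7418, γ=0.891.
cos(β/2)=0.932002, sin(β/2)=0.362454
d^2_{-2,1}: single k=3 term ⇒ +0.088758;  D = +0.044963-0.076526i
d^2_{-1,1}: k∈[2..3] ⇒ +0.342343 -0.017259 = +0.325084;  D = -0.185030+0.267289i
d^2_{0,1}: k∈[1..2] ⇒ +0.718752 -0.108706 = +0.610046;  D = +0.383496-0.474433i
d^2_{1,1}: k∈[0..1] ⇒ +0.754513 -0.342343 = +0.412170;  D = -0.282182+0.300429i
d^2_{2,1}: single k=0 term ⇒ -0.586858;  D = -0.432420+0.396757i
Y_2^{m'}(θ=2.8537,φ=5.6131) and Σ D·Y over m':
  (+0.0450-0.0765i)·(+0.0071+0.0303i)  (-0.1850+0.2673i)·(-0.1648-0.1306i)  (+0.3835-0.4744i)·(+0.5545+0.0000i)  (-0.2822+0.3004i)·(+0.1648-0.1306i)  (-0.4324+0.3968i)·(+0.0071-0.0303i)
Y_2^1(R⁻¹ n̂) = +0.282382-0.179833i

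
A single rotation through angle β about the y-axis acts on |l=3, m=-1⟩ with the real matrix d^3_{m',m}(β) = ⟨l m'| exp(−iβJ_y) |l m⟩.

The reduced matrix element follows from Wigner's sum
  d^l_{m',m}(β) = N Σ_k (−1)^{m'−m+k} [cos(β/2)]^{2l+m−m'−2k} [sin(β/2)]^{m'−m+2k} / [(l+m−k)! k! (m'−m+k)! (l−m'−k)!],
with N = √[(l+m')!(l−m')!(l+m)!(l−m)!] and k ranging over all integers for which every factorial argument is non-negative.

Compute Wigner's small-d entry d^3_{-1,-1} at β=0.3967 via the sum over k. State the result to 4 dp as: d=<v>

d=0.6097

d^3_{-1,-1}(β=0.3967) via Wigner's sum:
Half-angle: c=0.980393, s=0.197052. N=√(2·24·2·24)=48.000000
Admissible k: 0..2 (factorial args all ≥0)
  k=0: (−1)^0·48.0000/(48)·0.9804^6·0.1971^0 = +0.887976
  k=1: (−1)^1·48.0000/(6)·0.9804^4·0.1971^2 = -0.286980
  k=2: (−1)^2·48.0000/(8)·0.9804^2·0.1971^4 = +0.008695
d^3_{-1,-1}(0.3967) = +0.887976 -0.286980 +0.008695 = +0.609691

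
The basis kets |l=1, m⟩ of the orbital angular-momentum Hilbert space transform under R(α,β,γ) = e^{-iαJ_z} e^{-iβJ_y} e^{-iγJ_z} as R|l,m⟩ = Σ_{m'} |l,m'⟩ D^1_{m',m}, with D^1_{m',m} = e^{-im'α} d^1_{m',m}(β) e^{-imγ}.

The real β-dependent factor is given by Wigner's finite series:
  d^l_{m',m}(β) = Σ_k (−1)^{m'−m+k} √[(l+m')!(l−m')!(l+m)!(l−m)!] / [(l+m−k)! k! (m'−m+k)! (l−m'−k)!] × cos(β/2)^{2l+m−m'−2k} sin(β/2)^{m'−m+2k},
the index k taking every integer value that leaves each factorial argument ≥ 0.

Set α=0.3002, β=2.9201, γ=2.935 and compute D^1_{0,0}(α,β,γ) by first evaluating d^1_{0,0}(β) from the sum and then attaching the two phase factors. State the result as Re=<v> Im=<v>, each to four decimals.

Re=-0.9756 Im=0.0000

Split into d^1_{0,0}(β=2.9201) × two z-phases.
c=cos(2.9201/2)=0.110520, s=sin(2.9201/2)=0.993874; N=√[1·1·1·1]=1.000000
The bounds max(0,m−m')=0 and min(l+m,l−m')=1 give 2 terms
  k=0: (−1)^0·1.0000/(1)·0.1105^2·0.9939^0 = +0.012215
  k=1: (−1)^1·1.0000/(1)·0.1105^0·0.9939^2 = -0.987785
d^1_{0,0}(2.9201) = +0.012215 -0.987785 = -0.975571
D = (+1.000000+0.000000i)·(-0.975571)·(+1.000000+0.000000i) = -0.975571+0.000000i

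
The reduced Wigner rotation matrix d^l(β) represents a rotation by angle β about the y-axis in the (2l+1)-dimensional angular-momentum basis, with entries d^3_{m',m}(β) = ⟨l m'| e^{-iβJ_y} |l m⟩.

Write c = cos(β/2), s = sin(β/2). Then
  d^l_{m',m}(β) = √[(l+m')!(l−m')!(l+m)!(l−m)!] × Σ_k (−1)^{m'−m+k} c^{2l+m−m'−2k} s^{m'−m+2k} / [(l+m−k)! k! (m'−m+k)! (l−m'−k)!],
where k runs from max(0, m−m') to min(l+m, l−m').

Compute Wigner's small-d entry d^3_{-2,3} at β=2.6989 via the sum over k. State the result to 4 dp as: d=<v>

d=0.4753

d^3_{-2,3}(β=2.6989) via Wigner's sum:
Half-angle: c=0.219543, s=0.975603. N=√(1·120·720·1)=293.938769
k∈{5} keeps every argument non-negative
  k=5: (−1)^0·293.9388/(120)·0.2195^1·0.9756^5 = +0.475292
d^3_{-2,3}(2.6989) = +0.475292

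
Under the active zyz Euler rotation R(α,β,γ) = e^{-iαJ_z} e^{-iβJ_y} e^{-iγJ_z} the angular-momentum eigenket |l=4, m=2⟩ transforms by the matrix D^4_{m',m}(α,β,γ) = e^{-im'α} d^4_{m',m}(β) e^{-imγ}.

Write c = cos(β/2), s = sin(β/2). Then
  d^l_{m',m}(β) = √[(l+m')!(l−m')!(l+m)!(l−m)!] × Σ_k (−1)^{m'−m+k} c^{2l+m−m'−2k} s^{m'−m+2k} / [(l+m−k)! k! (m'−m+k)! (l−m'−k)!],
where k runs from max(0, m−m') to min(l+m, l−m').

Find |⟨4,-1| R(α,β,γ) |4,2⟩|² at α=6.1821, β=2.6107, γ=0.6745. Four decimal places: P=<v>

P=0.3164

D^4_{-1,2}(6.1821,2.6107,0.6745) = e^{-i·-1·6.1821}·d^4_{-1,2}(2.6107)·e^{-i·2·0.6745}. Compute d first:
With c≡cos(β/2)=0.262340 and s≡sin(β/2)=0.964976, N=[6·120·720·2]^{1/2}=1018.233765
Admissible k: 3..5 (factorial args all ≥0)
  k=3: (−1)^0·1018.2338/(72)·0.2623^5·0.9650^3 = +0.015790
  k=4: (−1)^1·1018.2338/(48)·0.2623^3·0.9650^5 = -0.320465
  k=5: (−1)^2·1018.2338/(240)·0.2623^1·0.9650^7 = +0.867191
d^4_{-1,2}(2.6107) = +0.015790 -0.320465 +0.867191 = +0.562516
|D^4_{-1,2}|² = |d^4_{-1,2}(β)|² = (+0.562516)² = 0.316424 (the z-rotation phases have unit modulus)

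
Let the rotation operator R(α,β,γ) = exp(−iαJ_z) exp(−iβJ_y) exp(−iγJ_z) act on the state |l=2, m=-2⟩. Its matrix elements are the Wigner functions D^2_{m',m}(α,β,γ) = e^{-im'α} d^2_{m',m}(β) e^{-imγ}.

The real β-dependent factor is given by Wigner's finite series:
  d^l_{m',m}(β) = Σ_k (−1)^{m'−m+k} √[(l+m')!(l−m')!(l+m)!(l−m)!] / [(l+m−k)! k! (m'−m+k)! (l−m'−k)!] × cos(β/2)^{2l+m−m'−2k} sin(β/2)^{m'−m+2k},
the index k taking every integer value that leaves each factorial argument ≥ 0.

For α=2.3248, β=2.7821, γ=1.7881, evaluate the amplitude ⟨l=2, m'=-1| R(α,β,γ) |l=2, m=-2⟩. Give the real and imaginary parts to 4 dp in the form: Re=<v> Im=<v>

Re=-0.0104 Im=0.0042

Split into d^2_{-1,-2}(β=2.7821) × two z-phases.
With c≡cos(β/2)=0.178780 and s≡sin(β/2)=0.983889, N=[1·6·1·24]^{1/2}=12.000000
The bounds max(0,m−m')=0 and min(l+m,l−m')=0 give 1 term
  k=0: (−1)^1·12.0000/(6)·0.1788^3·0.9839^1 = -0.011244
d^2_{-1,-2}(2.7821) = -0.011244
Phases: e^{-i·(-1)·2.3248}=-0.684563+0.728954i, e^{-i·(-2)·1.7881}=-0.907035-0.421054i ⇒ D=-0.010433+0.004194i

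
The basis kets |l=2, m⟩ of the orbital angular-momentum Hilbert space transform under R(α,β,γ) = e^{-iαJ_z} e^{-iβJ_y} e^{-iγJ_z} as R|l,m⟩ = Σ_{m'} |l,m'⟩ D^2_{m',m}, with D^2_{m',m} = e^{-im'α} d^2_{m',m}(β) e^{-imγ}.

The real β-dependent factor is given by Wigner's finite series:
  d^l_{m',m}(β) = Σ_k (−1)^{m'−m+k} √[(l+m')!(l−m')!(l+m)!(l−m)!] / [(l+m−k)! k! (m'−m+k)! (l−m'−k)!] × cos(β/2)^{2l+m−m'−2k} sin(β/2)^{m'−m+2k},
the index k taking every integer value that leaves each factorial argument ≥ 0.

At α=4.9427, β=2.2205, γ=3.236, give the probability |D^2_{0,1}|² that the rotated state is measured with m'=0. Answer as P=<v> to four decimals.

P=0.3481

Split into d^2_{0,1}(β=2.2205) × two z-phases.
Half-angle: c=0.444438, s=0.895810. N=√(2·2·6·1)=4.898979
Admissible k: 1..2 (factorial args all ≥0)
  k=1: (−1)^0·4.8990/(2)·0.4444^3·0.8958^1 = +0.192630
  k=2: (−1)^1·4.8990/(2)·0.4444^1·0.8958^3 = -0.782589
d^2_{0,1}(2.2205) = +0.192630 -0.782589 = -0.589959
|D^2_{0,1}|² = |d^2_{0,1}(β)|² = (-0.589959)² = 0.348052 (the z-rotation phases have unit modulus)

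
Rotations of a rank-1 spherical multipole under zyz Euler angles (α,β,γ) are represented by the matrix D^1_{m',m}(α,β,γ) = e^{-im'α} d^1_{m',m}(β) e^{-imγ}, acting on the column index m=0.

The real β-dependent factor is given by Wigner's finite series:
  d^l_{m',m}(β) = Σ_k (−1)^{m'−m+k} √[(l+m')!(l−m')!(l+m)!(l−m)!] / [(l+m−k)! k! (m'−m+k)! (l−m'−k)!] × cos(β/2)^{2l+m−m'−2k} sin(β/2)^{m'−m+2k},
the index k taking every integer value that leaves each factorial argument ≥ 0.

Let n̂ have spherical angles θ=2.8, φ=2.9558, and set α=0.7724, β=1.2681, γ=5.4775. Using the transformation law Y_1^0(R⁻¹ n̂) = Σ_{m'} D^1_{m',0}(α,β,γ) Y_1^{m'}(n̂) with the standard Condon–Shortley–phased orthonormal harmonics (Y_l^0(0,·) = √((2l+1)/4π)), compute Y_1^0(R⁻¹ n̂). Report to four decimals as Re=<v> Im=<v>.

Re=-0.2271 Im=0.0000

Need the full column D^1_{m',0} for m'=−1..1 at α=0.7724, β=1.2681, γ=5.4775.
cos(β/2)=0.805635, sin(β/2)=0.592412
d^1_{-1,0}: single k=1 term ⇒ +0.674959;  D = +0.483431+0.471024i
d^1_{0,0}: k∈[0..1] ⇒ +0.649048 -0.350952 = +0.298095;  D = +0.298095+0.000000i
d^1_{1,0}: single k=0 term ⇒ -0.674959;  D = -0.483431+0.471024i
Y_1^{m'}(θ=2.8,φ=2.9558) and Σ D·Y over m':
  (+0.4834+0.4710i)·(-0.1137-0.0214i)  (+0.2981+0.0000i)·(-0.4604+0.0000i)  (-0.4834+0.4710i)·(+0.1137-0.0214i)
Y_1^0(R⁻¹ n̂) = -0.227070+0.000000i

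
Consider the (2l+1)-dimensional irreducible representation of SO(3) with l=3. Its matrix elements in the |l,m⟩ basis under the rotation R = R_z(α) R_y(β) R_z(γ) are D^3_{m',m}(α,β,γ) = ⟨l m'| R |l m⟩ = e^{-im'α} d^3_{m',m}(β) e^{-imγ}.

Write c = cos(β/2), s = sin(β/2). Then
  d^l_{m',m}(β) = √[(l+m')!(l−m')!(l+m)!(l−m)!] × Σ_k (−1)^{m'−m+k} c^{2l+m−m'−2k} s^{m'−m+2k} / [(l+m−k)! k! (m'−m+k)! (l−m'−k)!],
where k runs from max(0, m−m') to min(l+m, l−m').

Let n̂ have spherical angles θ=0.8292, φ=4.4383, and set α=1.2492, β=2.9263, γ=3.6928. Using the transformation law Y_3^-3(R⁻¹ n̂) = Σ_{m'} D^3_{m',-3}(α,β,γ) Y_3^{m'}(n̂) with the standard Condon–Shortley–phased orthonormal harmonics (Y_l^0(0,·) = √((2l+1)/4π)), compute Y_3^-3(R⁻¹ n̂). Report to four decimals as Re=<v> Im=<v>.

Re=0.0209 Im=-0.0771

Need the full column D^3_{m',-3} for m'=−3..3 at α=1.2492, β=2.9263, γ=3.6928.
cos(β/2)=0.107439, sin(β/2)=0.994212
d^3_{-3,-3}: single k=0 term ⇒ +0.000002;  D = -0.000001+0.000001i
d^3_{-2,-3}: single k=0 term ⇒ -0.000035;  D = -0.000019-0.000030i
d^3_{-1,-3}: single k=0 term ⇒ +0.000510;  D = +0.000496-0.000121i
d^3_{0,-3}: single k=0 term ⇒ -0.005450;  D = -0.000451+0.005432i
d^3_{1,-3}: single k=0 term ⇒ +0.043680;  D = -0.040156-0.017187i
d^3_{2,-3}: single k=0 term ⇒ -0.255641;  D = +0.169719-0.191174i
d^3_{3,-3}: single k=0 term ⇒ +0.965769;  D = +0.482536+0.836582i
Y_3^{m'}(θ=0.8292,φ=4.4383) and Σ D·Y over m':
  (-0.0000+0.0000i)·(+0.1226-0.1138i)  (-0.0000-0.0000i)·(-0.3204-0.1956i)  (+0.0005-0.0001i)·(-0.0826+0.2939i)  (-0.0005+0.0054i)·(-0.1812+0.0000i)  (-0.0402-0.0172i)·(+0.0826+0.2939i)  (+0.1697-0.1912i)·(-0.3204+0.1956i)  (+0.4825+0.8366i)·(-0.1226-0.1138i)
Y_3^-3(R⁻¹ n̂) = +0.020935-0.077072i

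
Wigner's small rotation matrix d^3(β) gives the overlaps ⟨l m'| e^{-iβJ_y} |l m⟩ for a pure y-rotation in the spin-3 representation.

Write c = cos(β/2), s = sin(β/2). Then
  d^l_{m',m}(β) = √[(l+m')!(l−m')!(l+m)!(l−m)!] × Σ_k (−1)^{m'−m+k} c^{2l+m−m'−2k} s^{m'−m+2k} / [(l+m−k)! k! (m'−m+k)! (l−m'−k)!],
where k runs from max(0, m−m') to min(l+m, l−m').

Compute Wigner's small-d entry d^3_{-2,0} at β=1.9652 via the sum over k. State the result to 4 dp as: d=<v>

d=-0.4485

d^3_{-2,0}(β=1.9652) via Wigner's sum:
With c≡cos(β/2)=0.554861 and s≡sin(β/2)=0.831943, N=[1·120·6·6]^{1/2}=65.726707
Admissible k: 2..3 (factorial args all ≥0)
  k=2: (−1)^0·65.7267/(12)·0.5549^4·0.8319^2 = +0.359323
  k=3: (−1)^1·65.7267/(12)·0.5549^2·0.8319^4 = -0.807799
d^3_{-2,0}(1.9652) = +0.359323 -0.807799 = -0.448476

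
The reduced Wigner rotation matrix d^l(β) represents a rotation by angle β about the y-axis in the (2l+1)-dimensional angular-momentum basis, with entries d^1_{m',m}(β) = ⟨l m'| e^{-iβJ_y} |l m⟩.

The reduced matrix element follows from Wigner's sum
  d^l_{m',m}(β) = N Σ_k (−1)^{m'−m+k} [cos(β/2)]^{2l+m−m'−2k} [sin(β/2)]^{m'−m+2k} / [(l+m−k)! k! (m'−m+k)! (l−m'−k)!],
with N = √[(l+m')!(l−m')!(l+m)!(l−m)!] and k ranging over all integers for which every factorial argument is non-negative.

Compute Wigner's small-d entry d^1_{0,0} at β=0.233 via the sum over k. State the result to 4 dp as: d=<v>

d^1_{0,0}(β=0.233) via Wigner's sum:
Half-angle: c=0.993222, s=0.116237. N=√(1·1·1·1)=1.000000
k∈{0,1} keeps every argument non-negative
  k=0: (−1)^0·1.0000/(1)·0.9932^2·0.1162^0 = +0.986489
  k=1: (−1)^1·1.0000/(1)·0.9932^0·0.1162^2 = -0.013511
d^1_{0,0}(0.233) = +0.986489 -0.013511 = +0.972978

d=0.9730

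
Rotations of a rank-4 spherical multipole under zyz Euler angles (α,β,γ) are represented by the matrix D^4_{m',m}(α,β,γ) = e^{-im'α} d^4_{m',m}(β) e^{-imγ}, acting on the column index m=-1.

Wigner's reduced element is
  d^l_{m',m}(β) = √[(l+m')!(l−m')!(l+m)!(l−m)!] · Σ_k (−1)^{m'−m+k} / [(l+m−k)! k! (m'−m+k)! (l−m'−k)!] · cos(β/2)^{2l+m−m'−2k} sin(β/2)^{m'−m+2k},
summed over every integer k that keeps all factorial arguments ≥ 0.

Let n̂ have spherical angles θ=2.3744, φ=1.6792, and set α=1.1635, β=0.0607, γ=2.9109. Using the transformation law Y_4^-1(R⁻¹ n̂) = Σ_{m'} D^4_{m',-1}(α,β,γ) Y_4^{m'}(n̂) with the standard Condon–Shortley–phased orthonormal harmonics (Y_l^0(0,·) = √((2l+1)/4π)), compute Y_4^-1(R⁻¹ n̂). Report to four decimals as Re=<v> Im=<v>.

Need the full column D^4_{m',-1} for m'=−4..4 at α=1.1635, β=0.0607, γ=2.9109.
cos(β/2)=0.999539, sin(β/2)=0.030345
d^4_{-4,-1}: single k=3 term ⇒ +0.000209;  D = +0.000059+0.000200i
d^4_{-3,-1}: k∈[2..3] ⇒ +0.007289 -0.000011 = +0.007278;  D = +0.007227+0.000858i
d^4_{-2,-1}: k∈[1..3] ⇒ +0.128330 -0.000591 +0.000000 = +0.127739;  D = +0.064081-0.110503i
d^4_{-1,-1}: k∈[0..3] ⇒ +0.996322 -0.013774 +0.000025 -0.000000 = +0.982573;  D = -0.585202-0.789296i
d^4_{0,-1}: k∈[0..3] ⇒ -0.135272 +0.000748 -0.000001 +0.000000 = -0.134524;  D = +0.130960-0.030759i
d^4_{1,-1}: k∈[0..3] ⇒ +0.009183 -0.000025 +0.000000 -0.000000 = +0.009158;  D = -0.001609+0.009015i
d^4_{2,-1}: k∈[0..2] ⇒ -0.000394 +0.000001 -0.000000 = -0.000394;  D = -0.000328-0.000217i
d^4_{3,-1}: k∈[0..1] ⇒ +0.000011 -0.000000 = +0.000011;  D = +0.000009-0.000006i
d^4_{4,-1}: single k=0 term ⇒ -0.000000;  D = +0.000000+0.000000i
Y_4^{m'}(θ=2.3744,φ=1.6792) and Σ D·Y over m':
  (+0.0001+0.0002i)·(+0.0932-0.0432i)  (+0.0072+0.0009i)·(-0.0963-0.2855i)  (+0.0641-0.1105i)·(-0.4136+0.0911i)  (-0.5852-0.7893i)·(+0.0160+0.1474i)  (+0.1310-0.0308i)·(-0.3329+0.0000i)  (-0.0016+0.0090i)·(-0.0160+0.1474i)  (-0.0003-0.0002i)·(-0.4136-0.0911i)  (+0.0000-0.0000i)·(+0.0963-0.2855i)  (+0.0000+0.0000i)·(+0.0932+0.0432i)
Y_4^-1(R⁻¹ n̂) = +0.045322-0.039566i

Re=0.0453 Im=-0.0396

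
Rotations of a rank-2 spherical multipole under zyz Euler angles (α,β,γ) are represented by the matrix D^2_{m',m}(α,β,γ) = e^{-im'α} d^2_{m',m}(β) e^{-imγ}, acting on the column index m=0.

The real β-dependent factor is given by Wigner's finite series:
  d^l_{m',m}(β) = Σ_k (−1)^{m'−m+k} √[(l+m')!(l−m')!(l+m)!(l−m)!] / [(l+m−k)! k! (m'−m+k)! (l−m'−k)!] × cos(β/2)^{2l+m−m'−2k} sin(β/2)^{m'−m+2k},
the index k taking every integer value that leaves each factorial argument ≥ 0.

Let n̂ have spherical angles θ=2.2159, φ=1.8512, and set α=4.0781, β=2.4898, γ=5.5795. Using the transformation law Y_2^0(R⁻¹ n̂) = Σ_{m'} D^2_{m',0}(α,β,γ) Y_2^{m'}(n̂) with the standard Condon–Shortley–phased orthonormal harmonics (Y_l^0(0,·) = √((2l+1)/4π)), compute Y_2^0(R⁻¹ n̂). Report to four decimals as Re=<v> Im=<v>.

Re=-0.2839 Im=0.0000

Need the full column D^2_{m',0} for m'=−2..2 at α=4.0781, β=2.4898, γ=5.5795.
cos(β/2)=0.320158, sin(β/2)=0.947364
d^2_{-2,0}: single k=2 term ⇒ +0.225340;  D = -0.067070+0.215127i
d^2_{-1,0}: k∈[1..2] ⇒ +0.076153 -0.666793 = -0.590640;  D = +0.350016+0.475757i
d^2_{0,0}: k∈[0..2] ⇒ +0.010506 -0.367979 +0.805504 = +0.448032;  D = +0.448032+0.000000i
d^2_{1,0}: k∈[0..1] ⇒ -0.076153 +0.666793 = +0.590640;  D = -0.350016+0.475757i
d^2_{2,0}: single k=0 term ⇒ +0.225340;  D = -0.067070-0.215127i
Y_2^{m'}(θ=2.2159,φ=1.8512) and Σ D·Y over m':
  (-0.0671+0.2151i)·(-0.2088+0.1312i)  (+0.3500+0.4758i)·(+0.1027+0.3567i)  (+0.4480+0.0000i)·(+0.0267+0.0000i)  (-0.3500+0.4758i)·(-0.1027+0.3567i)  (-0.0671-0.2151i)·(-0.2088-0.1312i)
Y_2^0(R⁻¹ n̂) = -0.283937-0.000000i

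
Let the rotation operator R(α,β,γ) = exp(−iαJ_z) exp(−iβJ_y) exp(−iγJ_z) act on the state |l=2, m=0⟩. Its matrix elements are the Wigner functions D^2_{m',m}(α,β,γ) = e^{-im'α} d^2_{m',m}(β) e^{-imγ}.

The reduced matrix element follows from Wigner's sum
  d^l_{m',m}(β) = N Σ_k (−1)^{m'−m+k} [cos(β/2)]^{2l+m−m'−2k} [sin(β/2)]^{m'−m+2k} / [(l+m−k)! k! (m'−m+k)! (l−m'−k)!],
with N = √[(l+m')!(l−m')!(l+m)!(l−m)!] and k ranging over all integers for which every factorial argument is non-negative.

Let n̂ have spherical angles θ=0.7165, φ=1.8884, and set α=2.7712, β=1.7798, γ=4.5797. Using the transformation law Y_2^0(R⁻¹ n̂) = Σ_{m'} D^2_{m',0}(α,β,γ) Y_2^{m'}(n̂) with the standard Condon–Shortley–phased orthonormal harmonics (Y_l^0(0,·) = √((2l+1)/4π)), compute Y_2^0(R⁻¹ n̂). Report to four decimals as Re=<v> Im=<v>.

Need the full column D^2_{m',0} for m'=−2..2 at α=2.7712, β=1.7798, γ=4.5797.
cos(β/2)=0.629490, sin(β/2)=0.777009
d^2_{-2,0}: single k=2 term ⇒ +0.586010;  D = +0.432439-0.395479i
d^2_{-1,0}: k∈[1..2] ⇒ +0.474753 -0.723339 = -0.248587;  D = +0.231729-0.089984i
d^2_{0,0}: k∈[0..2] ⇒ +0.157020 -0.956950 +0.364505 = -0.435425;  D = -0.435425+0.000000i
d^2_{1,0}: k∈[0..1] ⇒ -0.474753 +0.723339 = +0.248587;  D = -0.231729-0.089984i
d^2_{2,0}: single k=0 term ⇒ +0.586010;  D = +0.432439+0.395479i
Y_2^{m'}(θ=0.7165,φ=1.8884) and Σ D·Y over m':
  (+0.4324-0.3955i)·(-0.1341+0.0989i)  (+0.2317-0.0900i)·(-0.1195-0.3635i)  (-0.4354+0.0000i)·(+0.2227+0.0000i)  (-0.2317-0.0900i)·(+0.1195-0.3635i)  (+0.4324+0.3955i)·(-0.1341-0.0989i)
Y_2^0(R⁻¹ n̂) = -0.255550+0.000000i

Re=-0.2555 Im=0.0000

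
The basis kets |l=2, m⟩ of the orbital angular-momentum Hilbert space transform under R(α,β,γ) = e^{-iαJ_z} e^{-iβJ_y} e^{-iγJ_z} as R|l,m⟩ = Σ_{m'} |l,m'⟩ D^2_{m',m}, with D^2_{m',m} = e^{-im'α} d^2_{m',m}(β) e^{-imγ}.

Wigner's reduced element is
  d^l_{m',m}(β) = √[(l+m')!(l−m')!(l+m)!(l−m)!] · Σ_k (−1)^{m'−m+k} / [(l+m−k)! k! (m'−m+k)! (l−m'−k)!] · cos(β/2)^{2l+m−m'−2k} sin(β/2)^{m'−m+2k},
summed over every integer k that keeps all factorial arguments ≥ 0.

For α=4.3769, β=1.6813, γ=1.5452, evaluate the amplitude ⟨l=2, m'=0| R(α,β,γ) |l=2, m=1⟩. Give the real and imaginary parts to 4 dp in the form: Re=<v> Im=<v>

Re=-0.0034 Im=0.1342

Split into d^2_{0,1}(β=1.6813) × two z-phases.
With c≡cos(β/2)=0.666979 and s≡sin(β/2)=0.745077, N=[2·2·6·1]^{1/2}=4.898979
Admissible k: 1..2 (factorial args all ≥0)
  k=1: (−1)^0·4.8990/(2)·0.6670^3·0.7451^1 = +0.541518
  k=2: (−1)^1·4.8990/(2)·0.6670^1·0.7451^3 = -0.675757
d^2_{0,1}(1.6813) = +0.541518 -0.675757 = -0.134240
Phases: e^{-i·(0)·4.3769}=+1.000000+0.000000i, e^{-i·(1)·1.5452}=+0.025594-0.999672i ⇒ D=-0.003436+0.134196i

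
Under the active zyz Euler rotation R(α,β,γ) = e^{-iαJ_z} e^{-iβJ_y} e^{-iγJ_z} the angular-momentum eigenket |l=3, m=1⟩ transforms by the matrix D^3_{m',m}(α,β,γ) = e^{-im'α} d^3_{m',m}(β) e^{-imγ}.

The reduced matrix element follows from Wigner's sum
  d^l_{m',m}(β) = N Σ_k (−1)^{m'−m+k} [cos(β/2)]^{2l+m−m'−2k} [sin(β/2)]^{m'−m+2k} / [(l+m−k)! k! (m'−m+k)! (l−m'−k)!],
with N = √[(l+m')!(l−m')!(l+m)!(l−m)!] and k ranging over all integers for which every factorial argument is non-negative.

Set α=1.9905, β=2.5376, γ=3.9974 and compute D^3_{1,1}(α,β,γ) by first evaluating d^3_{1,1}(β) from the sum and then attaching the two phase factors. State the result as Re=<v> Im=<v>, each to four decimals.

D^3_{1,1}(1.9905,2.5376,3.9974) = e^{-i·1·1.9905}·d^3_{1,1}(2.5376)·e^{-i·1·3.9974}. Compute d first:
Half-angle: c=0.297427, s=0.954745. N=√(24·2·24·2)=48.000000
k∈{0,1,2} keeps every argument non-negative
  k=0: (−1)^0·48.0000/(48)·0.2974^6·0.9547^0 = +0.000692
  k=1: (−1)^1·48.0000/(6)·0.2974^4·0.9547^2 = -0.057067
  k=2: (−1)^2·48.0000/(8)·0.2974^2·0.9547^4 = +0.441022
d^3_{1,1}(2.5376) = +0.000692 -0.057067 +0.441022 = +0.384647
Attach z-rotation phases: D = e^{-i(1)(1.9905)}·(+0.384647)·e^{-i(1)(3.9974)} = +0.367999+0.111937i

Re=0.3680 Im=0.1119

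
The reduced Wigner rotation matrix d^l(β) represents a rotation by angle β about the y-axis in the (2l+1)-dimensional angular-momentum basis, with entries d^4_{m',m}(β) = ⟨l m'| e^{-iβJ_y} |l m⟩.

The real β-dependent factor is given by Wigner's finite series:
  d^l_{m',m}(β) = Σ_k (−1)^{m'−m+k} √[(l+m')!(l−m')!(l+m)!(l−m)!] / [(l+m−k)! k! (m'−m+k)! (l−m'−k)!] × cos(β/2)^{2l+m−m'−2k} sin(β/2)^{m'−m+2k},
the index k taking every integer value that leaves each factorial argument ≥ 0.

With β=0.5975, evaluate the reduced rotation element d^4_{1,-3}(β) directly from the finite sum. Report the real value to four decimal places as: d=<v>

d=0.0781

d^4_{1,-3}(β=0.5975) via Wigner's sum:
With c≡cos(β/2)=0.955705 and s≡sin(β/2)=0.294326, N=[120·6·1·5040]^{1/2}=1904.940944
k: max(0,(-3)−(1))=0 … min(4+(-3),4−(1))=1
  k=0: (−1)^4·1904.9409/(144)·0.9557^4·0.2943^4 = +0.082819
  k=1: (−1)^5·1904.9409/(240)·0.9557^2·0.2943^6 = -0.004713
d^4_{1,-3}(0.5975) = +0.082819 -0.004713 = +0.078106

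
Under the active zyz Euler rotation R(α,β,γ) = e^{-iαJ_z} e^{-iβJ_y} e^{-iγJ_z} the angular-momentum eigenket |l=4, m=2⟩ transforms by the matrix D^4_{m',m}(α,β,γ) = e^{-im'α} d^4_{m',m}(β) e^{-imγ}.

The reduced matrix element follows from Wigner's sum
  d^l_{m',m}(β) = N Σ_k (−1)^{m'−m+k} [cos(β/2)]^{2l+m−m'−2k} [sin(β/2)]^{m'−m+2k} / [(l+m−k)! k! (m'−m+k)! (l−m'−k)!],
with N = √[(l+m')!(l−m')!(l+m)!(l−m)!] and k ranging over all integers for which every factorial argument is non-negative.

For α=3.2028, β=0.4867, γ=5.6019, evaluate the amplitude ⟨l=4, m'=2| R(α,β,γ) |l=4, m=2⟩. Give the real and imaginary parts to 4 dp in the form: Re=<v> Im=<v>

Re=0.0811 Im=0.2363

First d^4_{2,2}(β=0.4867), then the phase factors e^{-i(2)α} and e^{-i(2)γ}:
With c≡cos(β/2)=0.970536 and s≡sin(β/2)=0.240955, N=[720·2·720·2]^{1/2}=1440.000000
The bounds max(0,m−m')=0 and min(l+m,l−m')=2 give 3 terms
  k=0: (−1)^0·1440.0000/(1440)·0.9705^8·0.2410^0 = +0.787216
  k=1: (−1)^1·1440.0000/(120)·0.9705^6·0.2410^2 = -0.582270
  k=2: (−1)^2·1440.0000/(96)·0.9705^4·0.2410^4 = +0.044863
d^4_{2,2}(0.4867) = +0.787216 -0.582270 +0.044863 = +0.249808
Attach z-rotation phases: D = e^{-i(2)(3.2028)}·(+0.249808)·e^{-i(2)(5.6019)} = +0.081100+0.236277i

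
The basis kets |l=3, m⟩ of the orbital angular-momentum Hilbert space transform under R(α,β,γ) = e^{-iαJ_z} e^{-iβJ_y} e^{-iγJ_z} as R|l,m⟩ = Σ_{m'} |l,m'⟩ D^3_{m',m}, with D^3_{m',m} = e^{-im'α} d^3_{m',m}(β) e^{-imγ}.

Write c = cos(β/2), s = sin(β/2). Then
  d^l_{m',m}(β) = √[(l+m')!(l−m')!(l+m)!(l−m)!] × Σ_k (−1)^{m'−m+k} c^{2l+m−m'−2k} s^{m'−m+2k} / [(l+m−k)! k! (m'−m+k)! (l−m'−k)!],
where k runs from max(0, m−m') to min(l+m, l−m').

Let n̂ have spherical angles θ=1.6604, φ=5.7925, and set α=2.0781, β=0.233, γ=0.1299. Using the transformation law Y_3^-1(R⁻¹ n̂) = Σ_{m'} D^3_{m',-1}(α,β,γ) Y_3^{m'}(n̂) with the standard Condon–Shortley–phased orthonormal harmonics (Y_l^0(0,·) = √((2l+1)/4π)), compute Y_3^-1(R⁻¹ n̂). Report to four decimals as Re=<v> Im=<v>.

Re=0.1681 Im=-0.0848

Need the full column D^3_{m',-1} for m'=−3..3 at α=2.0781, β=0.233, γ=0.1299.
cos(β/2)=0.993222, sin(β/2)=0.116237
d^3_{-3,-1}: single k=2 term ⇒ +0.050923;  D = +0.050756+0.004121i
d^3_{-2,-1}: k∈[1..2] ⇒ +0.355282 -0.009732 = +0.345551;  D = -0.142883-0.314626i
d^3_{-1,-1}: k∈[0..2] ⇒ +0.960012 -0.105187 +0.001080 = +0.855906;  D = -0.509221+0.687945i
d^3_{0,-1}: k∈[0..2] ⇒ -0.389192 +0.015991 -0.000073 = -0.373274;  D = -0.370129-0.048352i
d^3_{1,-1}: k∈[0..2] ⇒ +0.078890 -0.001441 +0.000002 = +0.077452;  D = -0.028542-0.072001i
d^3_{2,-1}: k∈[0..1] ⇒ -0.009732 +0.000067 = -0.009665;  D = +0.006123-0.007478i
d^3_{3,-1}: single k=0 term ⇒ +0.000697;  D = +0.000686+0.000124i
Y_3^{m'}(θ=1.6604,φ=5.7925) and Σ D·Y over m':
  (+0.0508+0.0041i)·(+0.0406+0.4102i)  (-0.1429-0.3146i)·(-0.0504-0.0754i)  (-0.5092+0.6879i)·(-0.2725-0.1456i)  (-0.3701-0.0484i)·(+0.0988+0.0000i)  (-0.0285-0.0720i)·(+0.2725-0.1456i)  (+0.0061-0.0075i)·(-0.0504+0.0754i)  (+0.0007+0.0001i)·(-0.0406+0.4102i)
Y_3^-1(R⁻¹ n̂) = +0.168133-0.084846i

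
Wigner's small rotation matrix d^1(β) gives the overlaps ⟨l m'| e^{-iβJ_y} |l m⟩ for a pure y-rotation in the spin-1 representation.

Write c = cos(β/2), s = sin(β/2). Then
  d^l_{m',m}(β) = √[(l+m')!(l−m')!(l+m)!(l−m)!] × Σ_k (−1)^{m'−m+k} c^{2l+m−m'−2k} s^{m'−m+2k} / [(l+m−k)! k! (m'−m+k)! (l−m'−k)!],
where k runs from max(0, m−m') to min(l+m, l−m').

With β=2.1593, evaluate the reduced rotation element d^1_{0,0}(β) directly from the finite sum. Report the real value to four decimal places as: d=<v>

d=-0.5551

d^1_{0,0}(β=2.1593) via Wigner's sum:
Half-angle: c=0.471637, s=0.881793. N=√(1·1·1·1)=1.000000
The bounds max(0,m−m')=0 and min(l+m,l−m')=1 give 2 terms
  k=0: (−1)^0·1.0000/(1)·0.4716^2·0.8818^0 = +0.222441
  k=1: (−1)^1·1.0000/(1)·0.4716^0·0.8818^2 = -0.777559
d^1_{0,0}(2.1593) = +0.222441 -0.777559 = -0.555117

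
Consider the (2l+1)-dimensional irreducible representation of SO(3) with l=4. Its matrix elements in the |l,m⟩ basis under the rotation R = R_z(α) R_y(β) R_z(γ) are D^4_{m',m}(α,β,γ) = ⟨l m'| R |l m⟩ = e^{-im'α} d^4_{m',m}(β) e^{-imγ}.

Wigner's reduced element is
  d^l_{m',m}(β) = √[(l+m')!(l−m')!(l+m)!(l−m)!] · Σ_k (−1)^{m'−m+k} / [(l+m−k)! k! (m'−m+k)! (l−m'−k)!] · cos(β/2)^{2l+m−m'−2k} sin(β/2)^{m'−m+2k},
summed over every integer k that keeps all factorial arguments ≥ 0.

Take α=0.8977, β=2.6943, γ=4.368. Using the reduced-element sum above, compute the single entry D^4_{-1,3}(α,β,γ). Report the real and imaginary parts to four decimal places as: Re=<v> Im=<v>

D^4_{-1,3}(0.8977,2.6943,4.368) = e^{-i·-1·0.8977}·d^4_{-1,3}(2.6943)·e^{-i·3·4.368}. Compute d first:
With c≡cos(β/2)=0.221787 and s≡sin(β/2)=0.975095, N=[6·120·5040·1]^{1/2}=1904.940944
k∈{4,5} keeps every argument non-negative
  k=4: (−1)^0·1904.9409/(144)·0.2218^4·0.9751^4 = +0.028937
  k=5: (−1)^1·1904.9409/(240)·0.2218^2·0.9751^6 = -0.335601
d^4_{-1,3}(2.6943) = +0.028937 -0.335601 = -0.306664
Attach z-rotation phases: D = e^{-i(-1)(0.8977)}·(-0.306664)·e^{-i(3)(4.368)} = -0.286998-0.108050i

Re=-0.2870 Im=-0.1081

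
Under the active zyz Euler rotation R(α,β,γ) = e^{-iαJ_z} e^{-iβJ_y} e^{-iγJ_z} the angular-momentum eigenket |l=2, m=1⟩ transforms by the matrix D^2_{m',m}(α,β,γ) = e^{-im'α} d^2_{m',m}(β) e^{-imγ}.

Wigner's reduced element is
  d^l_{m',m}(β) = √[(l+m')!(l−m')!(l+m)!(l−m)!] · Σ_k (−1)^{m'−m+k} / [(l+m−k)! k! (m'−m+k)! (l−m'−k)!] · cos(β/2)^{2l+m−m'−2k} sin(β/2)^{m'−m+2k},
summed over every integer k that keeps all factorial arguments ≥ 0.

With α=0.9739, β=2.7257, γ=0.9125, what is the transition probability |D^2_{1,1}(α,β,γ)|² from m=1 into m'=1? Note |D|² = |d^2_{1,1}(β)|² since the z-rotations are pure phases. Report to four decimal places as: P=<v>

D^2_{1,1}(0.9739,2.7257,0.9125) = e^{-i·1·0.9739}·d^2_{1,1}(2.7257)·e^{-i·1·0.9125}. Compute d first:
With c≡cos(β/2)=0.206451 and s≡sin(β/2)=0.978457, N=[6·1·6·1]^{1/2}=6.000000
The bounds max(0,m−m')=0 and min(l+m,l−m')=1 give 2 terms
  k=0: (−1)^0·6.0000/(6)·0.2065^4·0.9785^0 = +0.001817
  k=1: (−1)^1·6.0000/(2)·0.2065^2·0.9785^2 = -0.122416
d^2_{1,1}(2.7257) = +0.001817 -0.122416 = -0.120599
|D^2_{1,1}|² = |d^2_{1,1}(β)|² = (-0.120599)² = 0.014544 (the z-rotation phases have unit modulus)

P=0.0145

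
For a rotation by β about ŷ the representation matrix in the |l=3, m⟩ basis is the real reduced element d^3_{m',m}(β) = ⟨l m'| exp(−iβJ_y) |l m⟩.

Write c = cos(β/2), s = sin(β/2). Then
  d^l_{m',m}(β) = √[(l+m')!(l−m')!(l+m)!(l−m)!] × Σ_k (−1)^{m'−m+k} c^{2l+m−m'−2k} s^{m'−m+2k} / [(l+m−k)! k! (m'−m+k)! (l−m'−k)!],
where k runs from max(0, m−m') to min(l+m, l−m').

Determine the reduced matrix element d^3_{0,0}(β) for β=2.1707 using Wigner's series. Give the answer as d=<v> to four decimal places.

d=0.3970

d^3_{0,0}(β=2.1707) via Wigner's sum:
c=cos(2.1707/2)=0.466603, s=sin(2.1707/2)=0.884467; N=√[6·6·6·6]=36.000000
k∈{0,1,2,3} keeps every argument non-negative
  k=0: (−1)^0·36.0000/(36)·0.4666^6·0.8845^0 = +0.010320
  k=1: (−1)^1·36.0000/(4)·0.4666^4·0.8845^2 = -0.333731
  k=2: (−1)^2·36.0000/(4)·0.4666^2·0.8845^4 = +1.199124
  k=3: (−1)^3·36.0000/(36)·0.4666^0·0.8845^6 = -0.478728
d^3_{0,0}(2.1707) = +0.010320 -0.333731 +1.199124 -0.478728 = +0.396985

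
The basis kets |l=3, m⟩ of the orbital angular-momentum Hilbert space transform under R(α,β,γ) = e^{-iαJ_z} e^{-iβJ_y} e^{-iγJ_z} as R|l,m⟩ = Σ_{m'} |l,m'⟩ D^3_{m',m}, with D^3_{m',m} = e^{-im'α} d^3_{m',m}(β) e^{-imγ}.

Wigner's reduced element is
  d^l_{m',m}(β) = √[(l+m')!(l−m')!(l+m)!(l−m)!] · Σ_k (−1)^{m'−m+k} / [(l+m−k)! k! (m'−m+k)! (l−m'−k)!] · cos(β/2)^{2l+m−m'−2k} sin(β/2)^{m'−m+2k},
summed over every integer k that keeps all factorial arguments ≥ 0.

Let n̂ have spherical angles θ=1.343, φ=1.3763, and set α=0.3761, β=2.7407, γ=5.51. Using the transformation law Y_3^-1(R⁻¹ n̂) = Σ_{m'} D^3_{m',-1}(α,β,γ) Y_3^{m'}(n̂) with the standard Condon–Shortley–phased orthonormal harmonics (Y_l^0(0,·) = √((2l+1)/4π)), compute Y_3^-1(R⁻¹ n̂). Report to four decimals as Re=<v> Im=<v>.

Need the full column D^3_{m',-1} for m'=−3..3 at α=0.3761, β=2.7407, γ=5.51.
cos(β/2)=0.199107, sin(β/2)=0.979978
d^3_{-3,-1}: single k=2 term ⇒ +0.005846;  D = +0.005481+0.002032i
d^3_{-2,-1}: k∈[1..2] ⇒ +0.000970 -0.046983 = -0.046013;  D = -0.046003+0.000966i
d^3_{-1,-1}: k∈[0..2] ⇒ +0.000062 -0.012074 +0.219376 = +0.207363;  D = +0.191229-0.080194i
d^3_{0,-1}: k∈[0..2] ⇒ -0.001062 +0.077200 -0.623387 = -0.547249;  D = -0.391661+0.382209i
d^3_{1,-1}: k∈[0..2] ⇒ +0.009056 -0.292501 +0.885722 = +0.602277;  D = +0.246415-0.549561i
d^3_{2,-1}: k∈[0..1] ⇒ -0.046983 +0.569072 = +0.522089;  D = +0.023700-0.521551i
d^3_{3,-1}: single k=0 term ⇒ +0.141606;  D = -0.045979-0.133934i
Y_3^{m'}(θ=1.343,φ=1.3763) and Σ D·Y over m':
  (+0.0055+0.0020i)·(-0.2125+0.3219i)  (-0.0460+0.0010i)·(-0.2027-0.0831i)  (+0.1912-0.0802i)·(-0.0453+0.2301i)  (-0.3917+0.3822i)·(-0.2313+0.0000i)  (+0.2464-0.5496i)·(+0.0453+0.2301i)  (+0.0237-0.5216i)·(-0.2027+0.0831i)  (-0.0460-0.1339i)·(+0.2125+0.3219i)
Y_3^-1(R⁻¹ n̂) = +0.317477+0.060382i

Re=0.3175 Im=0.0604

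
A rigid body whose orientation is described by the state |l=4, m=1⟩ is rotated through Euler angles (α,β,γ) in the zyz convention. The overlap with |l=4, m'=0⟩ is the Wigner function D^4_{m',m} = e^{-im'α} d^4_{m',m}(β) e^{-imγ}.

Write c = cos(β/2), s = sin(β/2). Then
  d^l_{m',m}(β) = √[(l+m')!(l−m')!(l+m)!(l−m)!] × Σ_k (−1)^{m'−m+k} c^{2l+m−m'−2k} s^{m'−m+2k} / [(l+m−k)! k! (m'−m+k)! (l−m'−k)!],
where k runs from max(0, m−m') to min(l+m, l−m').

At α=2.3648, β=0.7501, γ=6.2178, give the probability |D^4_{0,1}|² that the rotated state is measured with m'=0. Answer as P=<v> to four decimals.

D^4_{0,1}(2.3648,0.7501,6.2178) = e^{-i·0·2.3648}·d^4_{0,1}(0.7501)·e^{-i·1·6.2178}. Compute d first:
c=cos(0.7501/2)=0.930489, s=sin(0.7501/2)=0.366319; N=√[24·24·120·6]=643.987578
The bounds max(0,m−m')=1 and min(l+m,l−m')=4 give 4 terms
  k=1: (−1)^0·643.9876/(144)·0.9305^7·0.3663^1 = +0.989360
  k=2: (−1)^1·643.9876/(24)·0.9305^5·0.3663^3 = -0.920029
  k=3: (−1)^2·643.9876/(24)·0.9305^3·0.3663^5 = +0.142593
  k=4: (−1)^3·643.9876/(144)·0.9305^1·0.3663^7 = -0.003683
d^4_{0,1}(0.7501) = +0.989360 -0.920029 +0.142593 -0.003683 = +0.208240
|D^4_{0,1}|² = |d^4_{0,1}(β)|² = (+0.208240)² = 0.043364 (the z-rotation phases have unit modulus)

P=0.0434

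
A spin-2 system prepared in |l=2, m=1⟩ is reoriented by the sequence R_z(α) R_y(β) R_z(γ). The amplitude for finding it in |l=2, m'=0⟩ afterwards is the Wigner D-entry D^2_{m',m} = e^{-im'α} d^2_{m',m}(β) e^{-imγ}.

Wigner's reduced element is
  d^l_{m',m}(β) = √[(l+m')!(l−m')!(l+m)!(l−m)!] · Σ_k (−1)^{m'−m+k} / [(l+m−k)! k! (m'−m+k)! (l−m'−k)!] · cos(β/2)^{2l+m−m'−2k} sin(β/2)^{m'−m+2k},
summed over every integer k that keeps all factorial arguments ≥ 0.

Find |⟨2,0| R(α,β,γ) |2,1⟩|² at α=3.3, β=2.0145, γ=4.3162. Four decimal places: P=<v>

First d^2_{0,1}(β=2.0145), then the phase factors e^{-i(0)α} and e^{-i(1)γ}:
Half-angle: c=0.534187, s=0.845366. N=√(2·2·6·1)=4.898979
Admissible k: 1..2 (factorial args all ≥0)
  k=1: (−1)^0·4.8990/(2)·0.5342^3·0.8454^1 = +0.315647
  k=2: (−1)^1·4.8990/(2)·0.5342^1·0.8454^3 = -0.790503
d^2_{0,1}(2.0145) = +0.315647 -0.790503 = -0.474856
|D^2_{0,1}|² = |d^2_{0,1}(β)|² = (-0.474856)² = 0.225489 (the z-rotation phases have unit modulus)

P=0.2255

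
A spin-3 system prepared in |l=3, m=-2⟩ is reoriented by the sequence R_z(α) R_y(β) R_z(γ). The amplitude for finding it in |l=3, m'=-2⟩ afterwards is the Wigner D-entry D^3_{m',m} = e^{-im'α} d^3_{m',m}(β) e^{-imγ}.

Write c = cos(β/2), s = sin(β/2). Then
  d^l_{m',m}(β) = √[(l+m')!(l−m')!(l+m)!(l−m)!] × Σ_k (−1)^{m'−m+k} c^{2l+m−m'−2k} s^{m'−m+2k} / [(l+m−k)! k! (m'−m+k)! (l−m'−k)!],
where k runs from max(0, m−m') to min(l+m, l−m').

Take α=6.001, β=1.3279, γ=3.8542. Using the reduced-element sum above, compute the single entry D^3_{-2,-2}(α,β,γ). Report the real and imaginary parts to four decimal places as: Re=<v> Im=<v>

Split into d^3_{-2,-2}(β=1.3279) × two z-phases.
Half-angle: c=0.787564, s=0.616233. N=√(1·120·1·120)=120.000000
The bounds max(0,m−m')=0 and min(l+m,l−m')=1 give 2 terms
  k=0: (−1)^0·120.0000/(120)·0.7876^6·0.6162^0 = +0.238625
  k=1: (−1)^1·120.0000/(24)·0.7876^4·0.6162^2 = -0.730471
d^3_{-2,-2}(1.3279) = +0.238625 -0.730471 = -0.491846
Attach z-rotation phases: D = e^{-i(-2)(6.001)}·(-0.491846)·e^{-i(-2)(3.8542)} = -0.320584-0.373013i

Re=-0.3206 Im=-0.3730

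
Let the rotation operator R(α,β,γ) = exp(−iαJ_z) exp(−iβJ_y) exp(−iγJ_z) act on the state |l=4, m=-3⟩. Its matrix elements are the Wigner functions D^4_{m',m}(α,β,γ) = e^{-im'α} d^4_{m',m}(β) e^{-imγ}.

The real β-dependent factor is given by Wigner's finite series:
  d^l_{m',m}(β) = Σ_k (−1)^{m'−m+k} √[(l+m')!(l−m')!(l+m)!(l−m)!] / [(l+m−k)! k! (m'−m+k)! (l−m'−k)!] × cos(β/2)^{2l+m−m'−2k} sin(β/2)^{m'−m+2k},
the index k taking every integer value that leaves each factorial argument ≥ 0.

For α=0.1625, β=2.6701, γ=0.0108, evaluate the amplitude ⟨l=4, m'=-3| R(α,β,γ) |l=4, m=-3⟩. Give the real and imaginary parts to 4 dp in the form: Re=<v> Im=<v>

Re=-0.0009 Im=-0.0005

First d^4_{-3,-3}(β=2.6701), then the phase factors e^{-i(-3)α} and e^{-i(-3)γ}:
Half-angle: c=0.233569, s=0.972340. N=√(1·5040·1·5040)=5040.000000
k: max(0,(-3)−(-3))=0 … min(4+(-3),4−(-3))=1
  k=0: (−1)^0·5040.0000/(5040)·0.2336^8·0.9723^0 = +0.000009
  k=1: (−1)^1·5040.0000/(720)·0.2336^6·0.9723^2 = -0.001075
d^4_{-3,-3}(2.6701) = +0.000009 -0.001075 = -0.001066
Attach z-rotation phases: D = e^{-i(-3)(0.1625)}·(-0.001066)·e^{-i(-3)(0.0108)} = -0.000925-0.000529i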